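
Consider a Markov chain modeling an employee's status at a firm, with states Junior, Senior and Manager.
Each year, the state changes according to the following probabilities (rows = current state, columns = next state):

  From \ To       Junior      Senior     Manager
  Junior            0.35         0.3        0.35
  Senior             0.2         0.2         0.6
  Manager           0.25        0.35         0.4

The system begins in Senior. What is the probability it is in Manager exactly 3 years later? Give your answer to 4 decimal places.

0.4490

Propagate the distribution vector 3 years from Senior.
After 0 years: (0.0000, 1.0000, 0.0000)
After 1 year: (0.2000, 0.2000, 0.6000)
After 2 years: (0.2600, 0.3100, 0.4300)
After 3 years: (0.2605, 0.2905, 0.4490)
P(in Manager after 3 years) = 0.4490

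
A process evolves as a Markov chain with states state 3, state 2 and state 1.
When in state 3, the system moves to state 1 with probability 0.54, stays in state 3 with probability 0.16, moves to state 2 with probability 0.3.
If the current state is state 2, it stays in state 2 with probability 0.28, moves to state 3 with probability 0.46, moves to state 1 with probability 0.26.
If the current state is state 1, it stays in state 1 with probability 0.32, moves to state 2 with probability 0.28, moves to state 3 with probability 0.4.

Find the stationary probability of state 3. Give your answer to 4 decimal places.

Let the stationary distribution be π with π = πP and π_1 + π_2 + π_3 = 1.
π_1 = 0.16·π_1 + 0.46·π_2 + 0.4·π_3
π_2 = 0.3·π_1 + 0.28·π_2 + 0.28·π_3
Solving with the normalization constraint gives π = (0.3365, 0.2867, 0.3768).
So the stationary probability of state 3 is 0.3365.

0.3365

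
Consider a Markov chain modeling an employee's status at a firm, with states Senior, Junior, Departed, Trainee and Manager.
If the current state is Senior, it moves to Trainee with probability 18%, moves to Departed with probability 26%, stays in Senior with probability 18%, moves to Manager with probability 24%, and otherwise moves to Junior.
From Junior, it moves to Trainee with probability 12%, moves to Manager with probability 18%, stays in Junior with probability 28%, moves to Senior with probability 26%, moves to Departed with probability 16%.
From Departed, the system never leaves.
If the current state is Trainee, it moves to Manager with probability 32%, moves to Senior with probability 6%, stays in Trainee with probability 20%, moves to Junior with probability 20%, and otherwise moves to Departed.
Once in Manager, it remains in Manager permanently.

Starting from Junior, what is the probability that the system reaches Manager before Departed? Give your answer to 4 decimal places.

0.5285

Let h(s) be the probability of absorption at Manager starting from transient state s. Then h(Manager) = 1 and h(Departed) = 0. By first-step analysis:
h(Senior) = 0.18·h(Senior) + 0.14·h(Junior) + 0.26·0 + 0.18·h(Trainee) + 0.24·1
h(Junior) = 0.26·h(Senior) + 0.28·h(Junior) + 0.16·0 + 0.12·h(Trainee) + 0.18·1
h(Trainee) = 0.06·h(Senior) + 0.2·h(Junior) + 0.22·0 + 0.2·h(Trainee) + 0.32·1
Solving: h(Senior) = 0.5081, h(Junior) = 0.5285, h(Trainee) = 0.5702.
Starting from Junior, the probability is 0.5285.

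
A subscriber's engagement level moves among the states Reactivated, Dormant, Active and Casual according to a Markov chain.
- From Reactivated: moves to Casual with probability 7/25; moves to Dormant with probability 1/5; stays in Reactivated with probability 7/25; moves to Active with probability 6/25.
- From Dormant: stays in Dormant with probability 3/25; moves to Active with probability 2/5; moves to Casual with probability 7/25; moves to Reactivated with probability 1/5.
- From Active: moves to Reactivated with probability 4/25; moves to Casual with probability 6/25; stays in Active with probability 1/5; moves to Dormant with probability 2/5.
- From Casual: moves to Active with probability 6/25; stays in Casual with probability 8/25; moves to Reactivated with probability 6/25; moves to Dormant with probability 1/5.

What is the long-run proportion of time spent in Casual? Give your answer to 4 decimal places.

Let the stationary distribution be π with π = πP and π_1 + π_2 + π_3 + π_4 = 1.
π_1 = 0.28·π_1 + 0.2·π_2 + 0.16·π_3 + 0.24·π_4
π_2 = 0.2·π_1 + 0.12·π_2 + 0.4·π_3 + 0.2·π_4
π_3 = 0.24·π_1 + 0.4·π_2 + 0.2·π_3 + 0.24·π_4
Solving with the normalization constraint gives π = (0.2180, 0.2346, 0.2669, 0.2805).
So the stationary probability of Casual is 0.2805.

0.2805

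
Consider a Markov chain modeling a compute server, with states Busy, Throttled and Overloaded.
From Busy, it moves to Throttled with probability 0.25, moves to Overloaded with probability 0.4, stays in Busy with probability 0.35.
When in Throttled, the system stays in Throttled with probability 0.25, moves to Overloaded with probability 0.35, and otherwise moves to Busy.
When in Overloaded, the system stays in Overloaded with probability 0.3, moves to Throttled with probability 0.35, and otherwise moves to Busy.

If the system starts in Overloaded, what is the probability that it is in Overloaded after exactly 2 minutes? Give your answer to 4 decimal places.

Sum over the intermediate state after 1 minute:
P = P(Overloaded→Busy)·P(Busy→Overloaded) + P(Overloaded→Throttled)·P(Throttled→Overloaded) + P(Overloaded→Overloaded)·P(Overloaded→Overloaded)
  = 0.35×0.4 + 0.35×0.35 + 0.3×0.3
  = 0.1400 + 0.1225 + 0.0900 = 0.3525

0.3525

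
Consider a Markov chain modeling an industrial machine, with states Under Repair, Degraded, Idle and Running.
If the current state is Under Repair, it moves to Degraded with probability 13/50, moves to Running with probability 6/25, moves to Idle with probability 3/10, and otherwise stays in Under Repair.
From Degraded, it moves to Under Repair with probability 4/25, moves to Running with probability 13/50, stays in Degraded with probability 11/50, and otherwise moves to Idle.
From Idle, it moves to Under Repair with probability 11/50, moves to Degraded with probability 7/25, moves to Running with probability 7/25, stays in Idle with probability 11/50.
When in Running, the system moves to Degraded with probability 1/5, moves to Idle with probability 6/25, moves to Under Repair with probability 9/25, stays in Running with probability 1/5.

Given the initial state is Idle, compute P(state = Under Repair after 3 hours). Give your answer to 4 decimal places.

Propagate the distribution vector 3 hours from Idle.
After 0 hours: (0.0000, 0.0000, 1.0000, 0.0000)
After 1 hour: (0.2200, 0.2800, 0.2200, 0.2800)
After 2 hours: (0.2380, 0.2364, 0.2824, 0.2432)
After 3 hours: (0.2351, 0.2416, 0.2770, 0.2463)
P(in Under Repair after 3 hours) = 0.2351

0.2351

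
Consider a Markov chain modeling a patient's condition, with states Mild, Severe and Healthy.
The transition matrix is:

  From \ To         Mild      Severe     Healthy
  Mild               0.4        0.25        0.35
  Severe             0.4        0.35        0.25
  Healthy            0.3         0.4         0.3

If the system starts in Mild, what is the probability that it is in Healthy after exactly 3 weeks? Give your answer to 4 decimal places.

0.3019

Propagate the distribution vector 3 weeks from Mild.
After 0 weeks: (1.0000, 0.0000, 0.0000)
After 1 week: (0.4000, 0.2500, 0.3500)
After 2 weeks: (0.3650, 0.3275, 0.3075)
After 3 weeks: (0.3693, 0.3289, 0.3019)
P(in Healthy after 3 weeks) = 0.3019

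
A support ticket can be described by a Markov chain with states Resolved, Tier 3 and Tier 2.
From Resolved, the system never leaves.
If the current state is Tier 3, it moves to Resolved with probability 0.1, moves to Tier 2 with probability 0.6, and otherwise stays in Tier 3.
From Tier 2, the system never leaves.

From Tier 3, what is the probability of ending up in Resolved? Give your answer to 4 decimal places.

Let h(s) be the probability of absorption at Resolved starting from transient state s. Then h(Resolved) = 1 and h(Tier 2) = 0. By first-step analysis:
h(Tier 3) = 0.1·1 + 0.3·h(Tier 3) + 0.6·0
Solving: h(Tier 3) = 0.1429.
Starting from Tier 3, the probability is 0.1429.

0.1429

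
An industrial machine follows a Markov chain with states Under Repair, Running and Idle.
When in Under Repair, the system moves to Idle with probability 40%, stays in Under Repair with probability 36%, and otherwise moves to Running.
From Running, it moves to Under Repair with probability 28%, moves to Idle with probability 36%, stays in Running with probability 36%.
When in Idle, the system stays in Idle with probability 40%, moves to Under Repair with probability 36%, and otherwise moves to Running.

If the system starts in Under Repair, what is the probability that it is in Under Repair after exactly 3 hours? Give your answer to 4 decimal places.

0.3385

Propagate the distribution vector 3 hours from Under Repair.
After 0 hours: (1.0000, 0.0000, 0.0000)
After 1 hour: (0.3600, 0.2400, 0.4000)
After 2 hours: (0.3408, 0.2688, 0.3904)
After 3 hours: (0.3385, 0.2723, 0.3892)
P(in Under Repair after 3 hours) = 0.3385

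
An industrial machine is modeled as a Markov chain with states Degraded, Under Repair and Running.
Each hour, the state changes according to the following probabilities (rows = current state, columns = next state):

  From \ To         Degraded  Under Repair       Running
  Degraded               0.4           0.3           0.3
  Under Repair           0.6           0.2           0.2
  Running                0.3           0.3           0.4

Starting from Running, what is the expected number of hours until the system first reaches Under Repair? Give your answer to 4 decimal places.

Let t(s) be the expected number of hours to first reach Under Repair from state s, with t(Under Repair) = 0. Conditioning on the first hour:
t(Degraded) = 1 + 0.4·t(Degraded) + 0.3·t(Running)
t(Running) = 1 + 0.3·t(Degraded) + 0.4·t(Running)
Solving: t(Degraded) = 3.3333, t(Running) = 3.3333.
Expected hours from Running to Under Repair: 3.3333.

3.3333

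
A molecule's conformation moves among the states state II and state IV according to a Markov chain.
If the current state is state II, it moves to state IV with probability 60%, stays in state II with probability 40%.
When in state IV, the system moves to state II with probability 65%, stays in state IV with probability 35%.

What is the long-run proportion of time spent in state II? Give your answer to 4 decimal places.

0.5200

Let the stationary distribution be π with π = πP and π_1 + π_2 = 1.
π_1 = 0.4·π_1 + 0.65·π_2
Solving with the normalization constraint gives π = (0.5200, 0.4800).
So the stationary probability of state II is 0.5200.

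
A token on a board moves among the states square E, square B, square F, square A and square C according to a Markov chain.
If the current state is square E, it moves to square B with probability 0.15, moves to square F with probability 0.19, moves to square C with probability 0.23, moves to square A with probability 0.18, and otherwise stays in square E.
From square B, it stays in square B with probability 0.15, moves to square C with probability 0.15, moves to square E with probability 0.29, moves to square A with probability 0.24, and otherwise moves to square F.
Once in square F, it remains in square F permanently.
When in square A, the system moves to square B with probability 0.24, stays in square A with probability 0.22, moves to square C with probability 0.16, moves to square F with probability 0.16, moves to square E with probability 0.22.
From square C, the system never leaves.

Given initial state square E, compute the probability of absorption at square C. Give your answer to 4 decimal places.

0.5287

Let h(s) be the probability of absorption at square C starting from transient state s. Then h(square C) = 1 and h(square F) = 0. By first-step analysis:
h(square E) = 0.25·h(square E) + 0.15·h(square B) + 0.19·0 + 0.18·h(square A) + 0.23·1
h(square B) = 0.29·h(square E) + 0.15·h(square B) + 0.17·0 + 0.24·h(square A) + 0.15·1
h(square A) = 0.22·h(square E) + 0.24·h(square B) + 0.16·0 + 0.22·h(square A) + 0.16·1
Solving: h(square E) = 0.5287, h(square B) = 0.5003, h(square A) = 0.5082.
Starting from square E, the probability is 0.5287.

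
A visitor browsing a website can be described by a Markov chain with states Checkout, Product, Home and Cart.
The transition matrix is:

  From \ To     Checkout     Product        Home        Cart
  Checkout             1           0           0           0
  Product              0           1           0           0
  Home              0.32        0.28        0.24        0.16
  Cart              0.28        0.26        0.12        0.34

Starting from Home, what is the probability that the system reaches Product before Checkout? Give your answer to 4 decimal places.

Let h(s) be the probability of absorption at Product starting from transient state s. Then h(Product) = 1 and h(Checkout) = 0. By first-step analysis:
h(Home) = 0.32·0 + 0.28·1 + 0.24·h(Home) + 0.16·h(Cart)
h(Cart) = 0.28·0 + 0.26·1 + 0.12·h(Home) + 0.34·h(Cart)
Solving: h(Home) = 0.4693, h(Cart) = 0.4793.
Starting from Home, the probability is 0.4693.

0.4693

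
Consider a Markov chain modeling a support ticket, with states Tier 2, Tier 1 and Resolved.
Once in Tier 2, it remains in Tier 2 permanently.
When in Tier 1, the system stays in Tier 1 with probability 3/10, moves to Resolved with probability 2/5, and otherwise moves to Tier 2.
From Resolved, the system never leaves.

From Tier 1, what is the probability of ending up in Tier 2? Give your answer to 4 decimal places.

0.4286

Let h(s) be the probability of absorption at Tier 2 starting from transient state s. Then h(Tier 2) = 1 and h(Resolved) = 0. By first-step analysis:
h(Tier 1) = 0.3·1 + 0.3·h(Tier 1) + 0.4·0
Solving: h(Tier 1) = 0.4286.
Starting from Tier 1, the probability is 0.4286.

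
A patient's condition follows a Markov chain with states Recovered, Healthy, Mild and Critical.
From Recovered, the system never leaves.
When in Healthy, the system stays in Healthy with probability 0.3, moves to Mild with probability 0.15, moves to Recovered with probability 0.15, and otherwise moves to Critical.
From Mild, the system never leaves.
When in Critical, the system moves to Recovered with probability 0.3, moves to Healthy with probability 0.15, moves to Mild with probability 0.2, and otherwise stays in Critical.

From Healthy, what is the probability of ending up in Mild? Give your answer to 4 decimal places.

0.4494

Let h(s) be the probability of absorption at Mild starting from transient state s. Then h(Mild) = 1 and h(Recovered) = 0. By first-step analysis:
h(Healthy) = 0.15·0 + 0.3·h(Healthy) + 0.15·1 + 0.4·h(Critical)
h(Critical) = 0.3·0 + 0.15·h(Healthy) + 0.2·1 + 0.35·h(Critical)
Solving: h(Healthy) = 0.4494, h(Critical) = 0.4114.
Starting from Healthy, the probability is 0.4494.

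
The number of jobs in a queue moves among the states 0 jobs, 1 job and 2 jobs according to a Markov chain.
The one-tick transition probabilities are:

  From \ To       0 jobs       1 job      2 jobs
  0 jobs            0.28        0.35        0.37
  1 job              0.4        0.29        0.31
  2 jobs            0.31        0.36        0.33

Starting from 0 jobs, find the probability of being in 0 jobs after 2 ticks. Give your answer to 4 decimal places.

Sum over the intermediate state after 1 tick:
P = P(0 jobs→0 jobs)·P(0 jobs→0 jobs) + P(0 jobs→1 job)·P(1 job→0 jobs) + P(0 jobs→2 jobs)·P(2 jobs→0 jobs)
  = 0.28×0.28 + 0.35×0.4 + 0.37×0.31
  = 0.0784 + 0.1400 + 0.1147 = 0.3331

0.3331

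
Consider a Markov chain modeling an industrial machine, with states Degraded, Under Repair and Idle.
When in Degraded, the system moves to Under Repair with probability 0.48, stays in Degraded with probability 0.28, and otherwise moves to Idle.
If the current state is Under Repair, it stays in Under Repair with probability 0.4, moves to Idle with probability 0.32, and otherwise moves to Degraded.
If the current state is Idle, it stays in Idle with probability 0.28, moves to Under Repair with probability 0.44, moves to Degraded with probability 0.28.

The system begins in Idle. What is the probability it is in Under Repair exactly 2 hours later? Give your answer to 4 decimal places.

Sum over the intermediate state after 1 hour:
P = P(Idle→Degraded)·P(Degraded→Under Repair) + P(Idle→Under Repair)·P(Under Repair→Under Repair) + P(Idle→Idle)·P(Idle→Under Repair)
  = 0.28×0.48 + 0.44×0.4 + 0.28×0.44
  = 0.1344 + 0.1760 + 0.1232 = 0.4336

0.4336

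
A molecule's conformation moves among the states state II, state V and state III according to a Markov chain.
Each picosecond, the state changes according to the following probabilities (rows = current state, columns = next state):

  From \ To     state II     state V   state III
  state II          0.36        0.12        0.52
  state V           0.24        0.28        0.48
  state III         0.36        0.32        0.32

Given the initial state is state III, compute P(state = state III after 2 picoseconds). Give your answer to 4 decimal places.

0.4432

Sum over the intermediate state after 1 picosecond:
P = P(state III→state II)·P(state II→state III) + P(state III→state V)·P(state V→state III) + P(state III→state III)·P(state III→state III)
  = 0.36×0.52 + 0.32×0.48 + 0.32×0.32
  = 0.1872 + 0.1536 + 0.1024 = 0.4432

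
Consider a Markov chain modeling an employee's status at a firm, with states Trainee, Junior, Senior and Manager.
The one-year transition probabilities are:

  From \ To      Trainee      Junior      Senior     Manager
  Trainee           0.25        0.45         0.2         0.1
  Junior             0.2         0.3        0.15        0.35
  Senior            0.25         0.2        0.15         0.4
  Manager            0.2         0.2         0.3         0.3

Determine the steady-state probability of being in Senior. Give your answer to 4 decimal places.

Let the stationary distribution be π with π = πP and π_1 + π_2 + π_3 + π_4 = 1.
π_1 = 0.25·π_1 + 0.2·π_2 + 0.25·π_3 + 0.2·π_4
π_2 = 0.45·π_1 + 0.3·π_2 + 0.2·π_3 + 0.2·π_4
π_3 = 0.2·π_1 + 0.15·π_2 + 0.15·π_3 + 0.3·π_4
Solving with the normalization constraint gives π = (0.2213, 0.2837, 0.2046, 0.2904).
So the stationary probability of Senior is 0.2046.

0.2046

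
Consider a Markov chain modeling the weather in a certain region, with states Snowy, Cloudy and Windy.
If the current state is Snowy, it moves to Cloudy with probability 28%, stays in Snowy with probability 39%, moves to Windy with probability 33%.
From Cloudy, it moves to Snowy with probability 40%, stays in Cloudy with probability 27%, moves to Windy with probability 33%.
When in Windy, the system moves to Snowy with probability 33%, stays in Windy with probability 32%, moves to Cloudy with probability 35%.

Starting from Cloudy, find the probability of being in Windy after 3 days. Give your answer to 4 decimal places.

Propagate the distribution vector 3 days from Cloudy.
After 0 days: (0.0000, 1.0000, 0.0000)
After 1 day: (0.4000, 0.2700, 0.3300)
After 2 days: (0.3729, 0.3004, 0.3267)
After 3 days: (0.3734, 0.2999, 0.3267)
P(in Windy after 3 days) = 0.3267

0.3267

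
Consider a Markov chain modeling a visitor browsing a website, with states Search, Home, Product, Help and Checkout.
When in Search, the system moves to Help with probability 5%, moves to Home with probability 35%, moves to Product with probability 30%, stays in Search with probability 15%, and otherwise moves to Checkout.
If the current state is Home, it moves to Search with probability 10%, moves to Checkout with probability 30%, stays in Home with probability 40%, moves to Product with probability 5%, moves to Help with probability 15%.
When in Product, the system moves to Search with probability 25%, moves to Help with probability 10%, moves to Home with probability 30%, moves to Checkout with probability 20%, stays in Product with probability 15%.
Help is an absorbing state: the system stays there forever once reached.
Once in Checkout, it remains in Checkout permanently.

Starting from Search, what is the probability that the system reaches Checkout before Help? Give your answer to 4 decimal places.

0.6915

Let h(s) be the probability of absorption at Checkout starting from transient state s. Then h(Checkout) = 1 and h(Help) = 0. By first-step analysis:
h(Search) = 0.15·h(Search) + 0.35·h(Home) + 0.3·h(Product) + 0.05·0 + 0.15·1
h(Home) = 0.1·h(Search) + 0.4·h(Home) + 0.05·h(Product) + 0.15·0 + 0.3·1
h(Product) = 0.25·h(Search) + 0.3·h(Home) + 0.15·h(Product) + 0.1·0 + 0.2·1
Solving: h(Search) = 0.6915, h(Home) = 0.6716, h(Product) = 0.6757.
Starting from Search, the probability is 0.6915.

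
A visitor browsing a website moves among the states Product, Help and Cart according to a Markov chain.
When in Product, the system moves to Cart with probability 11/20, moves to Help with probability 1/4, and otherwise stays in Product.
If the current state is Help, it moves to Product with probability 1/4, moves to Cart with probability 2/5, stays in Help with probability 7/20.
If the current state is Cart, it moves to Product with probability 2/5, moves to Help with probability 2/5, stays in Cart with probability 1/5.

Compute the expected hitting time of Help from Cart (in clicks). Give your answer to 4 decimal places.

2.8571

Let t(s) be the expected number of clicks to first reach Help from state s, with t(Help) = 0. Conditioning on the first click:
t(Product) = 1 + 0.2·t(Product) + 0.55·t(Cart)
t(Cart) = 1 + 0.4·t(Product) + 0.2·t(Cart)
Solving: t(Product) = 3.2143, t(Cart) = 2.8571.
Expected clicks from Cart to Help: 2.8571.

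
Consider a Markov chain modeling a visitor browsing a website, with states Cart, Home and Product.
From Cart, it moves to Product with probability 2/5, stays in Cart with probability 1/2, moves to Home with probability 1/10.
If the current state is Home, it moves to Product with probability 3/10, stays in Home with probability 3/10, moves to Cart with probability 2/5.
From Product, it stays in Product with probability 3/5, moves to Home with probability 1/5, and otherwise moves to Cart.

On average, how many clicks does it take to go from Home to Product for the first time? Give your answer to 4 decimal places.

Let t(s) be the expected number of clicks to first reach Product from state s, with t(Product) = 0. Conditioning on the first click:
t(Cart) = 1 + 0.5·t(Cart) + 0.1·t(Home)
t(Home) = 1 + 0.4·t(Cart) + 0.3·t(Home)
Solving: t(Cart) = 2.5806, t(Home) = 2.9032.
Expected clicks from Home to Product: 2.9032.

2.9032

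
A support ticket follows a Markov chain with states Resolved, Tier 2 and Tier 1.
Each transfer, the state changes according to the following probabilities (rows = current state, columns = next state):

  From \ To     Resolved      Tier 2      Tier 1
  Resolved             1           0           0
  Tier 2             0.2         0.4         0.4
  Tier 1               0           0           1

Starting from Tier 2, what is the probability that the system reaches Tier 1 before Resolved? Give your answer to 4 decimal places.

Let h(s) be the probability of absorption at Tier 1 starting from transient state s. Then h(Tier 1) = 1 and h(Resolved) = 0. By first-step analysis:
h(Tier 2) = 0.2·0 + 0.4·h(Tier 2) + 0.4·1
Solving: h(Tier 2) = 0.6667.
Starting from Tier 2, the probability is 0.6667.

0.6667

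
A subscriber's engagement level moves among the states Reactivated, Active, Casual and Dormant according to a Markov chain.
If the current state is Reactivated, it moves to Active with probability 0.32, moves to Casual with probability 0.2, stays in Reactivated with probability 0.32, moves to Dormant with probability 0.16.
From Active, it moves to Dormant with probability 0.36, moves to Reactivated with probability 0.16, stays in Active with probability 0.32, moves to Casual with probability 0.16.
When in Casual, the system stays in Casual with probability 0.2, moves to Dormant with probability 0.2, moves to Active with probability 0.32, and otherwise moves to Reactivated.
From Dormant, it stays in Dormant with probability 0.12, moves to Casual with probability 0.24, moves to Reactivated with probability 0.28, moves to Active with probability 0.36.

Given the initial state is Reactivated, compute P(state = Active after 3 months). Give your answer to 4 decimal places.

Propagate the distribution vector 3 months from Reactivated.
After 0 months: (1.0000, 0.0000, 0.0000, 0.0000)
After 1 month: (0.3200, 0.3200, 0.2000, 0.1600)
After 2 months: (0.2544, 0.3264, 0.1936, 0.2256)
After 3 months: (0.2510, 0.3290, 0.1960, 0.2240)
P(in Active after 3 months) = 0.3290

0.3290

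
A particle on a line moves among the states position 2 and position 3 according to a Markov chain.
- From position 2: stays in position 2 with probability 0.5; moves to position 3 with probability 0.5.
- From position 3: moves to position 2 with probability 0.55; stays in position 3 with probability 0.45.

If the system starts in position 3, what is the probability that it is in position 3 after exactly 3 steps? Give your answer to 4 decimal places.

0.4761

Propagate the distribution vector 3 steps from position 3.
After 0 steps: (0.0000, 1.0000)
After 1 step: (0.5500, 0.4500)
After 2 steps: (0.5225, 0.4775)
After 3 steps: (0.5239, 0.4761)
P(in position 3 after 3 steps) = 0.4761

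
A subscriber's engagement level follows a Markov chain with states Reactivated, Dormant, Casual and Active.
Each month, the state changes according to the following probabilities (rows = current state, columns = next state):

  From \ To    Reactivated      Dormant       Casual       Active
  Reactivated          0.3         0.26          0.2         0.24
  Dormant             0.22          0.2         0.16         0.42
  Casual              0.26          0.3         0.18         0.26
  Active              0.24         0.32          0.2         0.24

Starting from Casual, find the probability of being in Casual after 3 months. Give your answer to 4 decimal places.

Propagate the distribution vector 3 months from Casual.
After 0 months: (0.0000, 0.0000, 1.0000, 0.0000)
After 1 month: (0.2600, 0.3000, 0.1800, 0.2600)
After 2 months: (0.2532, 0.2648, 0.1844, 0.2976)
After 3 months: (0.2536, 0.2693, 0.1857, 0.2914)
P(in Casual after 3 months) = 0.1857

0.1857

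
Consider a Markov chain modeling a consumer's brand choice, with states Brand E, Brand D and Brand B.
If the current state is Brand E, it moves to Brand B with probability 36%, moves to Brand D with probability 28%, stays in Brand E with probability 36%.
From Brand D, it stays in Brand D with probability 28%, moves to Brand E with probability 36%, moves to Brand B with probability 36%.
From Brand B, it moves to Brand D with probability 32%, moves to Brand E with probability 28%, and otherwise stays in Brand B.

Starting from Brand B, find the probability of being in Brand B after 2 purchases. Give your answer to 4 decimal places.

0.3760

Sum over the intermediate state after 1 purchase:
P = P(Brand B→Brand E)·P(Brand E→Brand B) + P(Brand B→Brand D)·P(Brand D→Brand B) + P(Brand B→Brand B)·P(Brand B→Brand B)
  = 0.28×0.36 + 0.32×0.36 + 0.4×0.4
  = 0.1008 + 0.1152 + 0.1600 = 0.3760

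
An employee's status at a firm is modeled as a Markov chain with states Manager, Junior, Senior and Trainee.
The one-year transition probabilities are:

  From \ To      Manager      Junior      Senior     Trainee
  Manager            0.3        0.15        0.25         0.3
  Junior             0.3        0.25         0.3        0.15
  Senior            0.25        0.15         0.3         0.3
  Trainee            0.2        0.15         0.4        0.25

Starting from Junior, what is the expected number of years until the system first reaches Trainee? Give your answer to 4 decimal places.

4.2424

Let t(s) be the expected number of years to first reach Trainee from state s, with t(Trainee) = 0. Conditioning on the first year:
t(Manager) = 1 + 0.3·t(Manager) + 0.15·t(Junior) + 0.25·t(Senior)
t(Junior) = 1 + 0.3·t(Manager) + 0.25·t(Junior) + 0.3·t(Senior)
t(Senior) = 1 + 0.25·t(Manager) + 0.15·t(Junior) + 0.3·t(Senior)
Solving: t(Manager) = 3.6364, t(Junior) = 4.2424, t(Senior) = 3.6364.
Expected years from Junior to Trainee: 4.2424.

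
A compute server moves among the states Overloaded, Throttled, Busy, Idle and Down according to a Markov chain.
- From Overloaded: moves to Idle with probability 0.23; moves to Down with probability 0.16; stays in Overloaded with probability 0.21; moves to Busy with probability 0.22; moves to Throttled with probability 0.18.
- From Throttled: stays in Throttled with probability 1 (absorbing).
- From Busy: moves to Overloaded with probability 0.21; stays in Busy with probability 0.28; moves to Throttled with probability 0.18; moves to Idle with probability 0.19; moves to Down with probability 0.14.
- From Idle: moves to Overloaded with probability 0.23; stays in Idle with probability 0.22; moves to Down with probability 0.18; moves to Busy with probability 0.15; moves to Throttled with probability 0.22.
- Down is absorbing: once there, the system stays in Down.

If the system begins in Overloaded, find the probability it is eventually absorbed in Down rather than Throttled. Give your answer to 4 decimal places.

0.4588

Let h(s) be the probability of absorption at Down starting from transient state s. Then h(Down) = 1 and h(Throttled) = 0. By first-step analysis:
h(Overloaded) = 0.21·h(Overloaded) + 0.18·0 + 0.22·h(Busy) + 0.23·h(Idle) + 0.16·1
h(Busy) = 0.21·h(Overloaded) + 0.18·0 + 0.28·h(Busy) + 0.19·h(Idle) + 0.14·1
h(Idle) = 0.23·h(Overloaded) + 0.22·0 + 0.15·h(Busy) + 0.22·h(Idle) + 0.18·1
Solving: h(Overloaded) = 0.4588, h(Busy) = 0.4476, h(Idle) = 0.4521.
Starting from Overloaded, the probability is 0.4588.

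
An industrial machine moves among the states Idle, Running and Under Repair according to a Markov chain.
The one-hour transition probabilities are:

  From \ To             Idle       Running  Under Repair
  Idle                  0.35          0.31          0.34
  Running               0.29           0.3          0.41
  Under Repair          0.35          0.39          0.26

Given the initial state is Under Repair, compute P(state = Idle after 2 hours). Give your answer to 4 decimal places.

Sum over the intermediate state after 1 hour:
P = P(Under Repair→Idle)·P(Idle→Idle) + P(Under Repair→Running)·P(Running→Idle) + P(Under Repair→Under Repair)·P(Under Repair→Idle)
  = 0.35×0.35 + 0.39×0.29 + 0.26×0.35
  = 0.1225 + 0.1131 + 0.0910 = 0.3266

0.3266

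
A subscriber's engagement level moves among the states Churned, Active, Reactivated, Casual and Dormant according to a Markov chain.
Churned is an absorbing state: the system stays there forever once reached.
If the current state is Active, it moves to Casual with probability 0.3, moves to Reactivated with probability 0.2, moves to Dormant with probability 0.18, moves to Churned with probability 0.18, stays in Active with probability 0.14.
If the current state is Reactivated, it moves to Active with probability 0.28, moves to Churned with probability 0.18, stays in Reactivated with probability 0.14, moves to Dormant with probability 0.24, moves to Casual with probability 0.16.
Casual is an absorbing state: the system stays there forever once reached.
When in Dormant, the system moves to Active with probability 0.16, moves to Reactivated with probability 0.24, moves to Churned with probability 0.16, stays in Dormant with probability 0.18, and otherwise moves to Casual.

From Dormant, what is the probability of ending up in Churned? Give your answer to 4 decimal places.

Let h(s) be the probability of absorption at Churned starting from transient state s. Then h(Churned) = 1 and h(Casual) = 0. By first-step analysis:
h(Active) = 0.18·1 + 0.14·h(Active) + 0.2·h(Reactivated) + 0.3·0 + 0.18·h(Dormant)
h(Reactivated) = 0.18·1 + 0.28·h(Active) + 0.14·h(Reactivated) + 0.16·0 + 0.24·h(Dormant)
h(Dormant) = 0.16·1 + 0.16·h(Active) + 0.24·h(Reactivated) + 0.26·0 + 0.18·h(Dormant)
Solving: h(Active) = 0.3994, h(Reactivated) = 0.4525, h(Dormant) = 0.4055.
Starting from Dormant, the probability is 0.4055.

0.4055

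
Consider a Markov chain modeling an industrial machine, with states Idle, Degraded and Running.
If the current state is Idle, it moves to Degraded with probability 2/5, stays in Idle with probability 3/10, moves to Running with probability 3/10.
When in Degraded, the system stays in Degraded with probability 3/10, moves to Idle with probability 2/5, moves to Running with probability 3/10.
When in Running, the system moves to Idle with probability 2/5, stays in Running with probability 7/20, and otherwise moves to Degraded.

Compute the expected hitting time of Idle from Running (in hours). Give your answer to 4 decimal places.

2.5000

Let t(s) be the expected number of hours to first reach Idle from state s, with t(Idle) = 0. Conditioning on the first hour:
t(Degraded) = 1 + 0.3·t(Degraded) + 0.3·t(Running)
t(Running) = 1 + 0.25·t(Degraded) + 0.35·t(Running)
Solving: t(Degraded) = 2.5000, t(Running) = 2.5000.
Expected hours from Running to Idle: 2.5000.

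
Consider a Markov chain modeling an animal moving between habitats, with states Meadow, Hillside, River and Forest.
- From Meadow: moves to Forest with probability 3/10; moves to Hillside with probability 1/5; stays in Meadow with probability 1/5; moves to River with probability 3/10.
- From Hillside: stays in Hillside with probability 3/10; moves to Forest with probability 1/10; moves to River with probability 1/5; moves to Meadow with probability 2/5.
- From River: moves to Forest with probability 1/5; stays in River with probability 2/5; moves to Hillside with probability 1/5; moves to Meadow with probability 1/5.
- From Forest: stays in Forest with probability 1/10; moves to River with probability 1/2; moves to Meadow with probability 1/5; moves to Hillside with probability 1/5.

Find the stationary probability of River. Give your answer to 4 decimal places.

0.3495

Let the stationary distribution be π with π = πP and π_1 + π_2 + π_3 + π_4 = 1.
π_1 = 0.2·π_1 + 0.4·π_2 + 0.2·π_3 + 0.2·π_4
π_2 = 0.2·π_1 + 0.3·π_2 + 0.2·π_3 + 0.2·π_4
π_3 = 0.3·π_1 + 0.2·π_2 + 0.4·π_3 + 0.5·π_4
Solving with the normalization constraint gives π = (0.2444, 0.2222, 0.3495, 0.1838).
So the stationary probability of River is 0.3495.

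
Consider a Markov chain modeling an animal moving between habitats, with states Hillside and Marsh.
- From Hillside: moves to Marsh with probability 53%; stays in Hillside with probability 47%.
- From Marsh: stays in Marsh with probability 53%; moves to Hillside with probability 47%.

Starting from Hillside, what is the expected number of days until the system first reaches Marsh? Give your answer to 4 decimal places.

Let t(s) be the expected number of days to first reach Marsh from state s, with t(Marsh) = 0. Conditioning on the first day:
t(Hillside) = 1 + 0.47·t(Hillside)
Solving: t(Hillside) = 1.8868.
Expected days from Hillside to Marsh: 1.8868.

1.8868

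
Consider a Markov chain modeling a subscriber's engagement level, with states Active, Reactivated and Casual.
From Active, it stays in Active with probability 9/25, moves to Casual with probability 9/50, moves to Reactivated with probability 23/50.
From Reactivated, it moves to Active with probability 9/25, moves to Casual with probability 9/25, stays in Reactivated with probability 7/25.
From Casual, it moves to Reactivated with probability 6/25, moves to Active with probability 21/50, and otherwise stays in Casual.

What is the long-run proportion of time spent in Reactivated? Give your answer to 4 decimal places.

0.3364

Let the stationary distribution be π with π = πP and π_1 + π_2 + π_3 = 1.
π_1 = 0.36·π_1 + 0.36·π_2 + 0.42·π_3
π_2 = 0.46·π_1 + 0.28·π_2 + 0.24·π_3
Solving with the normalization constraint gives π = (0.3772, 0.3364, 0.2864).
So the stationary probability of Reactivated is 0.3364.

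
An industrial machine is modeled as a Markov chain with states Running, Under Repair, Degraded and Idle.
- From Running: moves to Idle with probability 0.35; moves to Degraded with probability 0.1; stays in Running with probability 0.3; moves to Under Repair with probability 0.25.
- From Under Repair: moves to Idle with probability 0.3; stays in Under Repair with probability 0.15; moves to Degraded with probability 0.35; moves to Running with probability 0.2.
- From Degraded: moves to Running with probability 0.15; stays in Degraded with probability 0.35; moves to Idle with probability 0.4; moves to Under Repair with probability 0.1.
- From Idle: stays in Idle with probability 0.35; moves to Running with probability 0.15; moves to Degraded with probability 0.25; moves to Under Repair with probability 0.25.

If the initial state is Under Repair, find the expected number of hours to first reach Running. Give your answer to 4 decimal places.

Let t(s) be the expected number of hours to first reach Running from state s, with t(Running) = 0. Conditioning on the first hour:
t(Under Repair) = 1 + 0.15·t(Under Repair) + 0.35·t(Degraded) + 0.3·t(Idle)
t(Degraded) = 1 + 0.1·t(Under Repair) + 0.35·t(Degraded) + 0.4·t(Idle)
t(Idle) = 1 + 0.25·t(Under Repair) + 0.25·t(Degraded) + 0.35·t(Idle)
Solving: t(Under Repair) = 5.9953, t(Degraded) = 6.3232, t(Idle) = 6.2763.
Expected hours from Under Repair to Running: 5.9953.

5.9953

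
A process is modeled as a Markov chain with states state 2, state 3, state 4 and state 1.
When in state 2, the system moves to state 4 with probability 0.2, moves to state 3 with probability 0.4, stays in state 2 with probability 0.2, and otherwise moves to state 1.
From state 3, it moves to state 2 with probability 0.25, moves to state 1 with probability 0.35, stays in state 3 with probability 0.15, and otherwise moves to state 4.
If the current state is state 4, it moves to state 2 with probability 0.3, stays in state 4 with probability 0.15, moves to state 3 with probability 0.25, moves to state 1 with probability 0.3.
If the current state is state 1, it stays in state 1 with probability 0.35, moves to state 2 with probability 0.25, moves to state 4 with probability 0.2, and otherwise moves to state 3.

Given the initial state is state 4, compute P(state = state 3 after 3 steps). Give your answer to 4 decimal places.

Propagate the distribution vector 3 steps from state 4.
After 0 steps: (0.0000, 0.0000, 1.0000, 0.0000)
After 1 step: (0.3000, 0.2500, 0.1500, 0.3000)
After 2 steps: (0.2425, 0.2550, 0.2050, 0.2975)
After 3 steps: (0.2481, 0.2460, 0.2025, 0.3034)
P(in state 3 after 3 steps) = 0.2460

0.2460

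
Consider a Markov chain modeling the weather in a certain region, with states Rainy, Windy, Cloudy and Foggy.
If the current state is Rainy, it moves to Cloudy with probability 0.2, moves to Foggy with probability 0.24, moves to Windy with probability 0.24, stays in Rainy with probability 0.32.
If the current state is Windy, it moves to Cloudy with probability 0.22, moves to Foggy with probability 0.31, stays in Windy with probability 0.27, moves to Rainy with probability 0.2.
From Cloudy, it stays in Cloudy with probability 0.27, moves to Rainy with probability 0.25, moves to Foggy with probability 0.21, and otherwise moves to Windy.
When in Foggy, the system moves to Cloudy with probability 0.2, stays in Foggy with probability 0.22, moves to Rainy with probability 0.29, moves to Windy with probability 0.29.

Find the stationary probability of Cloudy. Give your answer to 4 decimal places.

Let the stationary distribution be π with π = πP and π_1 + π_2 + π_3 + π_4 = 1.
π_1 = 0.32·π_1 + 0.2·π_2 + 0.25·π_3 + 0.29·π_4
π_2 = 0.24·π_1 + 0.27·π_2 + 0.27·π_3 + 0.29·π_4
π_3 = 0.2·π_1 + 0.22·π_2 + 0.27·π_3 + 0.2·π_4
Solving with the normalization constraint gives π = (0.2651, 0.2670, 0.2208, 0.2471).
So the stationary probability of Cloudy is 0.2208.

0.2208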